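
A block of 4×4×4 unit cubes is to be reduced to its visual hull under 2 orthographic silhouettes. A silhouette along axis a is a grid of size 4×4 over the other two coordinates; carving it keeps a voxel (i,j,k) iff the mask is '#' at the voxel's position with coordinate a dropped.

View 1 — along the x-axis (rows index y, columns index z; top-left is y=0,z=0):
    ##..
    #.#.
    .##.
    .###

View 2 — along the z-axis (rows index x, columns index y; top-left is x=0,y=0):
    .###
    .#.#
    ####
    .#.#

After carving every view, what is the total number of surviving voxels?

full grid |V| = 64
[1] x-view keeps 9 columns → grid now 36
[2] z-view keeps 11 columns → grid now 26

26 voxels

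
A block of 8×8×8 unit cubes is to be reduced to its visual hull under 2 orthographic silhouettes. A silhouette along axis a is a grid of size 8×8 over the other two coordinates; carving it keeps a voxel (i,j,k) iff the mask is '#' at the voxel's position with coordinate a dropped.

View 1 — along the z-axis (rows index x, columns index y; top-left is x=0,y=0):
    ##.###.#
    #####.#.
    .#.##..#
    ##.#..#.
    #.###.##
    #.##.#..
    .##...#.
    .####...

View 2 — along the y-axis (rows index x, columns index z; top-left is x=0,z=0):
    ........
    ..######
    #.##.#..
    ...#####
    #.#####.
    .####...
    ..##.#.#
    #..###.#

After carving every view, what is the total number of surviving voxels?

156 voxels

start: 8×8×8 = 512 voxels
after view 1 [z-axis, 37 of 64 cells solid] → remaining = 296
after view 2 [y-axis, 34 of 64 cells solid] → remaining = 156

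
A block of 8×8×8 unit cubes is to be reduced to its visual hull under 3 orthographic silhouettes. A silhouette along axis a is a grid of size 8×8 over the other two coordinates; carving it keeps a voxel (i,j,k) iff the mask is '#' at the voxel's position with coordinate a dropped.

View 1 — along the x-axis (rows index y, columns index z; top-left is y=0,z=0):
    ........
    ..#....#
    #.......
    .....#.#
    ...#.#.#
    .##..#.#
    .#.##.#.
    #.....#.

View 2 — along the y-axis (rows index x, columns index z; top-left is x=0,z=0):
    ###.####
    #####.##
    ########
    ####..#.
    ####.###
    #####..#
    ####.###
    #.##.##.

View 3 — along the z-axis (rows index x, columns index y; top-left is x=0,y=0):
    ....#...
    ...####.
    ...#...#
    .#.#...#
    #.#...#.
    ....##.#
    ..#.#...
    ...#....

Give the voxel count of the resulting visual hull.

start: 8×8×8 = 512 voxels
V1 x: intersect with YZ mask (18 set) -- 144 left
V2 y: intersect with XZ mask (52 set) -- 117 left
V3 z: intersect with XY mask (19 set) -- 34 left

remaining voxels: 34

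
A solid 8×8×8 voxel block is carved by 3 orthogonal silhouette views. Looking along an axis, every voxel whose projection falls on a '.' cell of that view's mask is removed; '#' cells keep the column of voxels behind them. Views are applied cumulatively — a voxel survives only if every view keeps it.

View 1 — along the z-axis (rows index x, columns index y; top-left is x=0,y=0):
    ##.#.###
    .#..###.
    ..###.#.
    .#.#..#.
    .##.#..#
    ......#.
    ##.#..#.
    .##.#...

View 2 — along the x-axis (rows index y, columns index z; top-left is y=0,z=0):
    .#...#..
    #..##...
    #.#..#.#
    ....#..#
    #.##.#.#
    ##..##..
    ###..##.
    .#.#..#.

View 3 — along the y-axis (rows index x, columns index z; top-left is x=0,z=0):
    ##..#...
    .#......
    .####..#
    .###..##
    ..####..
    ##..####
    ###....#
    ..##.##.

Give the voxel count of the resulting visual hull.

before carving: 512 voxels (8×8×8)
V1 z: intersect with XY mask (29 set) -- 232 left
V2 x: intersect with YZ mask (28 set) -- 106 left
V3 y: intersect with XZ mask (32 set) -- 50 left

remaining voxels: 50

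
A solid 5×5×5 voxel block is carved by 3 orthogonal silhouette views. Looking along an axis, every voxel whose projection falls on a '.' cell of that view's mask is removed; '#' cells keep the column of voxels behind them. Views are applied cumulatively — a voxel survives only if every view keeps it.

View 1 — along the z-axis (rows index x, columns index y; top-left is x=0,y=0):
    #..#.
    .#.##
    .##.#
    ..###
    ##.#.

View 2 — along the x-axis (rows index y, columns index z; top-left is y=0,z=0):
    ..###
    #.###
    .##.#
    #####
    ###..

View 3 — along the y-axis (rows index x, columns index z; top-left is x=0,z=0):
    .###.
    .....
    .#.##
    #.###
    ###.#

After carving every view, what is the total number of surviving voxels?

|visual hull| = 27

full grid |V| = 125
  1. axis=2 (XY plane), |mask|=14  ⇒  voxels=70
  2. axis=0 (YZ plane), |mask|=18  ⇒  voxels=53
  3. axis=1 (XZ plane), |mask|=14  ⇒  voxels=27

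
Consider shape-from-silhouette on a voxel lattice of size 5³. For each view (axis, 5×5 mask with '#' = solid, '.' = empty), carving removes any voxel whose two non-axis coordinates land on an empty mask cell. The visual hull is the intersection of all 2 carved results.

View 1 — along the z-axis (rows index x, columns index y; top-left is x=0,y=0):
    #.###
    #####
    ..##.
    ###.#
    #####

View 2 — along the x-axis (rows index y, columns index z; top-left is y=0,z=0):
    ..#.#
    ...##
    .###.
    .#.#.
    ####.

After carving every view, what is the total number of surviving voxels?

before carving: 125 voxels (5×5×5)
  1. axis=2 (XY plane), |mask|=20  ⇒  voxels=100
  2. axis=0 (YZ plane), |mask|=13  ⇒  voxels=53

|visual hull| = 53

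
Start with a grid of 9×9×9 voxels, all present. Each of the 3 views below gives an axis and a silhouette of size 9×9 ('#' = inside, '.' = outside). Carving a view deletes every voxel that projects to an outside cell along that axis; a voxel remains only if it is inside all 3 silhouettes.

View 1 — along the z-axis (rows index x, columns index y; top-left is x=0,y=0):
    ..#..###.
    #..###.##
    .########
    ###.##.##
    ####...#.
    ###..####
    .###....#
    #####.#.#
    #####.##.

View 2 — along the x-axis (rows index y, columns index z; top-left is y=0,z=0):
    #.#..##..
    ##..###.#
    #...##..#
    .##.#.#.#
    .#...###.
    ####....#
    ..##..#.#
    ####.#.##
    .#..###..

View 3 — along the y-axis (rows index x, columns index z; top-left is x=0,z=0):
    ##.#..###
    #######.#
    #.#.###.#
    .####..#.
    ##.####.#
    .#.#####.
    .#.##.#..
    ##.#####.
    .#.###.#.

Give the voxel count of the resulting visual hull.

start: 9×9×9 = 729 voxels
  1. axis=2 (XY plane), |mask|=55  ⇒  voxels=495
  2. axis=0 (YZ plane), |mask|=43  ⇒  voxels=266
  3. axis=1 (XZ plane), |mask|=54  ⇒  voxels=176

voxel count = 176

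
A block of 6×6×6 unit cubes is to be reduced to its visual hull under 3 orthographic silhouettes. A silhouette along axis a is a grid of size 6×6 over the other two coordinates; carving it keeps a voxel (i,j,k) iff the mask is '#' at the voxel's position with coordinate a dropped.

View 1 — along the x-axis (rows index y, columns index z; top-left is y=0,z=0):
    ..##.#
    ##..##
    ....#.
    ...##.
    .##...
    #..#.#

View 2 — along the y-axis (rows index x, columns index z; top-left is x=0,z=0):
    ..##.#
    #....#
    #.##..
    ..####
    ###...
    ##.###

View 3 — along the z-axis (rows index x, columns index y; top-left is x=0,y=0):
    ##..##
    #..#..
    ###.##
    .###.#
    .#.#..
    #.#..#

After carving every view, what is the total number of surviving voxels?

voxel count = 29

start: 6×6×6 = 216 voxels
step 1: project along x, AND mask (15/36) → |grid| = 90
step 2: project along y, AND mask (20/36) → |grid| = 50
step 3: project along z, AND mask (20/36) → |grid| = 29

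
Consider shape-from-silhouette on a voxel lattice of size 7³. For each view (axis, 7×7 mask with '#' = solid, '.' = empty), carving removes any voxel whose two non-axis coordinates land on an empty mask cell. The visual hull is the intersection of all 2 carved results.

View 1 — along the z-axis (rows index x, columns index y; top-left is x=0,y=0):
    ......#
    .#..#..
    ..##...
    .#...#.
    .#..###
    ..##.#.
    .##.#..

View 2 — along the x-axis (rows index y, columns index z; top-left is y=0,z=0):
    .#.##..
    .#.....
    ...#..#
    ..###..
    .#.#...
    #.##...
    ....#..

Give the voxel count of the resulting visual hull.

before carving: 343 voxels (7×7×7)
V1 z: intersect with XY mask (17 set) -- 119 left
V2 x: intersect with YZ mask (15 set) -- 33 left

voxel count = 33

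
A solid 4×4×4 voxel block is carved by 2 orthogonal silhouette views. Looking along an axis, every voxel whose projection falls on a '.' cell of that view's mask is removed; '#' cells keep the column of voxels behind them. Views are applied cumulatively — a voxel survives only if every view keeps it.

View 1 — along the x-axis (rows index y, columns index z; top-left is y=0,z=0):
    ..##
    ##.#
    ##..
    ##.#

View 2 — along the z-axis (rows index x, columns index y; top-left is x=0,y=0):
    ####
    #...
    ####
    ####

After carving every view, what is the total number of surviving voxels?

|visual hull| = 32

initial block: 4^3 = 64
step 1: project along x, AND mask (10/16) → |grid| = 40
step 2: project along z, AND mask (13/16) → |grid| = 32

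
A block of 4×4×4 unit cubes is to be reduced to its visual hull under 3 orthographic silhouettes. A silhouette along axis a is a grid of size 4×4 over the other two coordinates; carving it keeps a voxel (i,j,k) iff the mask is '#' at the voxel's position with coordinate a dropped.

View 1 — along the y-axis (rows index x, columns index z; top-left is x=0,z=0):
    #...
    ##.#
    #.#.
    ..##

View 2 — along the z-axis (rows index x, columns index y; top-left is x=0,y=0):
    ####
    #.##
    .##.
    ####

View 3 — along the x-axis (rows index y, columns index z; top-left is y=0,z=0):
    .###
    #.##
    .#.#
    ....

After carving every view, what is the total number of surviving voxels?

initial block: 4^3 = 64
V1 y: intersect with XZ mask (8 set) -- 32 left
V2 z: intersect with XY mask (13 set) -- 25 left
V3 x: intersect with YZ mask (8 set) -- 12 left

voxel count = 12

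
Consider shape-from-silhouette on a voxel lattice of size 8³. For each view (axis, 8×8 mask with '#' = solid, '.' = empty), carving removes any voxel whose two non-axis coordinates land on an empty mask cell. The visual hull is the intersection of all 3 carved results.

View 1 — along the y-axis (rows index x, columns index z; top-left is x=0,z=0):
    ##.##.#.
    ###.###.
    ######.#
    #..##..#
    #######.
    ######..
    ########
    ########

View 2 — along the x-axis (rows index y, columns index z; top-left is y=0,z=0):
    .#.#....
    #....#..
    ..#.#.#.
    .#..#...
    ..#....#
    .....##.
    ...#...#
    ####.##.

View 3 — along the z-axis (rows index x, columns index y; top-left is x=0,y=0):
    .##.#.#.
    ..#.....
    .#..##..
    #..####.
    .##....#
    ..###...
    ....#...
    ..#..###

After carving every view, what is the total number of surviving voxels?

48 voxels

start: 8×8×8 = 512 voxels
  1. axis=1 (XZ plane), |mask|=51  ⇒  voxels=408
  2. axis=0 (YZ plane), |mask|=21  ⇒  voxels=133
  3. axis=2 (XY plane), |mask|=24  ⇒  voxels=48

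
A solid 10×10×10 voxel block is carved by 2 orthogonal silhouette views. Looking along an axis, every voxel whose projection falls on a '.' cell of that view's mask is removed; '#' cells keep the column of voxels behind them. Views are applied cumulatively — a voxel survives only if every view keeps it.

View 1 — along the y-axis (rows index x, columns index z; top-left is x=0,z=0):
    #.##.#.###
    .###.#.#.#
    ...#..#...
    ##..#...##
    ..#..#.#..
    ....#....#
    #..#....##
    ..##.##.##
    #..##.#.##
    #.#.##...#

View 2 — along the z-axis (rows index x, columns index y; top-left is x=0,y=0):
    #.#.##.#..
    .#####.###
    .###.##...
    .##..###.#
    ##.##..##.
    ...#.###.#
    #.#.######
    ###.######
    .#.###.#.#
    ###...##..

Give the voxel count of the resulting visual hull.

voxel count = 298

start: 10×10×10 = 1000 voxels
V1 y: intersect with XZ mask (46 set) -- 460 left
V2 z: intersect with XY mask (63 set) -- 298 left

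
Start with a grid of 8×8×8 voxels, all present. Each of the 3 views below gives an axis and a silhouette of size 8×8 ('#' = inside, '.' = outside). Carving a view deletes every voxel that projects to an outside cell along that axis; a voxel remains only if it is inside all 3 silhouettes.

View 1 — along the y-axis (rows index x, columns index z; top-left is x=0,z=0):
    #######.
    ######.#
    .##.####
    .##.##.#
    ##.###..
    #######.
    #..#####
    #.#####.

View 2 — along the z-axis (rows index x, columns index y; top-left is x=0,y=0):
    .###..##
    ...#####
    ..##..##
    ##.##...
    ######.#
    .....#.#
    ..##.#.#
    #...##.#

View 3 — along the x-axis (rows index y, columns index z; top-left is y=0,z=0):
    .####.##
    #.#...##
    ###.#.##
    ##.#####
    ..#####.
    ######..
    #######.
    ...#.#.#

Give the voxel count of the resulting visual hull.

initial block: 8^3 = 512
V1 y: intersect with XZ mask (49 set) -- 392 left
V2 z: intersect with XY mask (35 set) -- 211 left
V3 x: intersect with YZ mask (44 set) -- 141 left

141 voxels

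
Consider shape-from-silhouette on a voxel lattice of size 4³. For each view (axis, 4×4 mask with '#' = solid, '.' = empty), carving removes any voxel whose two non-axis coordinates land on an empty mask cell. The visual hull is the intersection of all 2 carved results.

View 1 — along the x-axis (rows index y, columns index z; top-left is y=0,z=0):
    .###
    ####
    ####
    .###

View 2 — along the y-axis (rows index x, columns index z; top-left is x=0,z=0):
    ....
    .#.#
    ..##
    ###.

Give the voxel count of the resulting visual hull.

voxel count = 26

start: 4×4×4 = 64 voxels
step 1: project along x, AND mask (14/16) → |grid| = 56
step 2: project along y, AND mask (7/16) → |grid| = 26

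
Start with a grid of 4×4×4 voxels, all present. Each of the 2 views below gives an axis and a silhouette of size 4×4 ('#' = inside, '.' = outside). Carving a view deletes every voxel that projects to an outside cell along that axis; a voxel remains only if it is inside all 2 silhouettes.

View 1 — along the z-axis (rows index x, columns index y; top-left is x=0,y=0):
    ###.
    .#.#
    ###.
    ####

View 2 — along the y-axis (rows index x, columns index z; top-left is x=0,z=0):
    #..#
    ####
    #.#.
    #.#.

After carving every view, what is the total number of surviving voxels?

start: 4×4×4 = 64 voxels
[1] z-view keeps 12 columns → grid now 48
[2] y-view keeps 10 columns → grid now 28

remaining voxels: 28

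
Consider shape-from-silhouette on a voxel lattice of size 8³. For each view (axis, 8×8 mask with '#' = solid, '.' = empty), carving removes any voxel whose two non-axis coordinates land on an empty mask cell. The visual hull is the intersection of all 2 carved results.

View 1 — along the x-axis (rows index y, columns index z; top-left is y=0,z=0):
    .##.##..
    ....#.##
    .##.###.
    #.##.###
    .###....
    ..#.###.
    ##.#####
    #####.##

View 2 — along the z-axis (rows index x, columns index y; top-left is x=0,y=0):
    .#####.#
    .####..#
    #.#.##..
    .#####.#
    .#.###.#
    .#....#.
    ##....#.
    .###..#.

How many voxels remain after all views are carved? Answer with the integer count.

voxel count = 164

start: 8×8×8 = 512 voxels
carve view 1 (along x, YZ-mask fill 39/64): 312 voxels remain
carve view 2 (along z, XY-mask fill 35/64): 164 voxels remain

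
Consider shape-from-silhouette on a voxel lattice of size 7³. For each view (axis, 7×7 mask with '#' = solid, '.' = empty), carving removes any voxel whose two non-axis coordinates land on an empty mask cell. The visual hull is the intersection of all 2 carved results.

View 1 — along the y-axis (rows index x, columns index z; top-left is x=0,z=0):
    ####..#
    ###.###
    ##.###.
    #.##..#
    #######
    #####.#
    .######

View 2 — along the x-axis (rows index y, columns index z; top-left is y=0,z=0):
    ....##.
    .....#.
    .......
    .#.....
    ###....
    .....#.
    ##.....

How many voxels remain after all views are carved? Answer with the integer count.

53 voxels

start: 7×7×7 = 343 voxels
  1. axis=1 (XZ plane), |mask|=39  ⇒  voxels=273
  2. axis=0 (YZ plane), |mask|=10  ⇒  voxels=53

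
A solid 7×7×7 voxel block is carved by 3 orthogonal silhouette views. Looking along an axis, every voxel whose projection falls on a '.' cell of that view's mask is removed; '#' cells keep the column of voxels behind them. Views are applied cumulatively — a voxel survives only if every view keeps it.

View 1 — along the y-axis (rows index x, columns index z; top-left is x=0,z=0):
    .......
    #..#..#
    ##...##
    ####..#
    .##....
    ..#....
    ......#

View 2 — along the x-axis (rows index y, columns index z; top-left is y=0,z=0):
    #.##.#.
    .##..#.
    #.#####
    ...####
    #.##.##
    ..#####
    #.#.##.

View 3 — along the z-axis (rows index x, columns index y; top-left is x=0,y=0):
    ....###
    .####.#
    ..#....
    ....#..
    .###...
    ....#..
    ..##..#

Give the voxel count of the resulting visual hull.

start: 7×7×7 = 343 voxels
after view 1 [y-axis, 16 of 49 cells solid] → remaining = 112
after view 2 [x-axis, 31 of 49 cells solid] → remaining = 66
after view 3 [z-axis, 17 of 49 cells solid] → remaining = 22

|visual hull| = 22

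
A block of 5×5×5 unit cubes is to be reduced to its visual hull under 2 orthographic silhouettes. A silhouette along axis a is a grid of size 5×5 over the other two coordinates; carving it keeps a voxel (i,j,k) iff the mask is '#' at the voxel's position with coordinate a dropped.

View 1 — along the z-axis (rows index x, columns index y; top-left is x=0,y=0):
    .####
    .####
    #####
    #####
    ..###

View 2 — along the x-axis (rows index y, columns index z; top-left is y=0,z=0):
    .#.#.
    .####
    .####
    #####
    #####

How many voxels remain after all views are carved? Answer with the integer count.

initial block: 5^3 = 125
step 1: project along z, AND mask (21/25) → |grid| = 105
step 2: project along x, AND mask (20/25) → |grid| = 90

90 voxels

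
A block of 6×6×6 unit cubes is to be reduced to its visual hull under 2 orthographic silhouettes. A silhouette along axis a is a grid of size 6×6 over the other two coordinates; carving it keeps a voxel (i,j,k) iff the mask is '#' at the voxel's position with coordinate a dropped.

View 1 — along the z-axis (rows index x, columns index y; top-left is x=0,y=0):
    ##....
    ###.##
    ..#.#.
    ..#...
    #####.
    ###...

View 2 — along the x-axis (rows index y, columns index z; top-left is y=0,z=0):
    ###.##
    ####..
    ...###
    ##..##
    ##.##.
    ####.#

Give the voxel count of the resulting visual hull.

start: 6×6×6 = 216 voxels
[1] z-view keeps 18 columns → grid now 108
[2] x-view keeps 25 columns → grid now 72

|visual hull| = 72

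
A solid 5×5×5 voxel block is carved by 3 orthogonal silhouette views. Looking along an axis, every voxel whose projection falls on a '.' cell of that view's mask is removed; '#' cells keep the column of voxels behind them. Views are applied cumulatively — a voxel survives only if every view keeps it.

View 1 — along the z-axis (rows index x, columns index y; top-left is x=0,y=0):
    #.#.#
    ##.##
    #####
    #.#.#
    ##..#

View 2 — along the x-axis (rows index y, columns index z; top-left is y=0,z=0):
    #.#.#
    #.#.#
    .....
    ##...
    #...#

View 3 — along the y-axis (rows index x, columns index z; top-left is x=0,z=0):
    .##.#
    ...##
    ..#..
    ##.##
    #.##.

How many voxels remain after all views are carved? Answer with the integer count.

start: 5×5×5 = 125 voxels
  1. axis=2 (XY plane), |mask|=18  ⇒  voxels=90
  2. axis=0 (YZ plane), |mask|=10  ⇒  voxels=38
  3. axis=1 (XZ plane), |mask|=13  ⇒  voxels=17

|visual hull| = 17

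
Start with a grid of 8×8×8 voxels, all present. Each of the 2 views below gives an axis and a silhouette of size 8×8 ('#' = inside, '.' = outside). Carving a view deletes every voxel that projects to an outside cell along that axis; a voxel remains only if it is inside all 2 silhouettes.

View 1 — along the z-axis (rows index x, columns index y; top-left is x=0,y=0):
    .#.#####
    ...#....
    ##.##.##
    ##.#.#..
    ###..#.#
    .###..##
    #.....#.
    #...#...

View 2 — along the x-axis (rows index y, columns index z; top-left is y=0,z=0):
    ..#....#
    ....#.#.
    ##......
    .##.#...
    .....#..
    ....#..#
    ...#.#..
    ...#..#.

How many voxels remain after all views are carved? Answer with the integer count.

full grid |V| = 512
  1. axis=2 (XY plane), |mask|=31  ⇒  voxels=248
  2. axis=0 (YZ plane), |mask|=16  ⇒  voxels=64

64 voxels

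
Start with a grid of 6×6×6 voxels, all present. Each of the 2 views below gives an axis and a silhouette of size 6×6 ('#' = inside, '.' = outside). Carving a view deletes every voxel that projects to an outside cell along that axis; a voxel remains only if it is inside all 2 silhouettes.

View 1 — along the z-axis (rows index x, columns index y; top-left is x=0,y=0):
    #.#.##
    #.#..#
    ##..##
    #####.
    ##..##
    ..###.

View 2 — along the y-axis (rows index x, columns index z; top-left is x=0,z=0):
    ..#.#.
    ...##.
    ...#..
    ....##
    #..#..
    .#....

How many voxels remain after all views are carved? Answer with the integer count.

start: 6×6×6 = 216 voxels
step 1: project along z, AND mask (23/36) → |grid| = 138
step 2: project along y, AND mask (10/36) → |grid| = 39

remaining voxels: 39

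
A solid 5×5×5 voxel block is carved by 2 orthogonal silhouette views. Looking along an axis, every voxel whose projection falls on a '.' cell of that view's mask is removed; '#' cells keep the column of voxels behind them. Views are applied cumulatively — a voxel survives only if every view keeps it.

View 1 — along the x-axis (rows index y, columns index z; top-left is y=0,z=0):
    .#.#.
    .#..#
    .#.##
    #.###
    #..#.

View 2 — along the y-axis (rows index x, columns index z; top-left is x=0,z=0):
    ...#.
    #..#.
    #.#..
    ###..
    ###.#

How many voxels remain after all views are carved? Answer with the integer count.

full grid |V| = 125
after view 1 [x-axis, 13 of 25 cells solid] → remaining = 65
after view 2 [y-axis, 12 of 25 cells solid] → remaining = 28

|visual hull| = 28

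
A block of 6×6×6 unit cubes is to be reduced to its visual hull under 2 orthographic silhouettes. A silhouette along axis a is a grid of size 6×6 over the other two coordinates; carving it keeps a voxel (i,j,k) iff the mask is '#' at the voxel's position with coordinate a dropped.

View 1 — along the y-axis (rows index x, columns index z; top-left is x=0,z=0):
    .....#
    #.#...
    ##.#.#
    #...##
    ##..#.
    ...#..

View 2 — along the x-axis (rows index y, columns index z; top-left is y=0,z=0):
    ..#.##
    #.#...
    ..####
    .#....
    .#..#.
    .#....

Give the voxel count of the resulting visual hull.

|visual hull| = 27

before carving: 216 voxels (6×6×6)
[1] y-view keeps 14 columns → grid now 84
[2] x-view keeps 13 columns → grid now 27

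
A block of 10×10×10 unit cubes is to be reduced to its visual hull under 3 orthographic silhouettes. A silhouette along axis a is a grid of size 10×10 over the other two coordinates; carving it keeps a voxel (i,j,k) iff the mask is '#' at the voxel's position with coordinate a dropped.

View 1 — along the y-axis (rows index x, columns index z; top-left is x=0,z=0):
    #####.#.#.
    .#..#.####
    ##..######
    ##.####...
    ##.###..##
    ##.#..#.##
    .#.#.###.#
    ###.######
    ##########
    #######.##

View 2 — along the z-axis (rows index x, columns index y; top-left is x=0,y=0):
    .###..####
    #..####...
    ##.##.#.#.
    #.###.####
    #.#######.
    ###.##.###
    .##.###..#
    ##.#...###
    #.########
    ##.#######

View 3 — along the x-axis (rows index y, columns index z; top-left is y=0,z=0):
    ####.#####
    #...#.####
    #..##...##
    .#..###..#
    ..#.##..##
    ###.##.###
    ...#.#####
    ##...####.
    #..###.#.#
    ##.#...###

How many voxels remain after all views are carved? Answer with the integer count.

|visual hull| = 337

before carving: 1000 voxels (10×10×10)
after view 1 [y-axis, 74 of 100 cells solid] → remaining = 740
after view 2 [z-axis, 72 of 100 cells solid] → remaining = 540
after view 3 [x-axis, 62 of 100 cells solid] → remaining = 337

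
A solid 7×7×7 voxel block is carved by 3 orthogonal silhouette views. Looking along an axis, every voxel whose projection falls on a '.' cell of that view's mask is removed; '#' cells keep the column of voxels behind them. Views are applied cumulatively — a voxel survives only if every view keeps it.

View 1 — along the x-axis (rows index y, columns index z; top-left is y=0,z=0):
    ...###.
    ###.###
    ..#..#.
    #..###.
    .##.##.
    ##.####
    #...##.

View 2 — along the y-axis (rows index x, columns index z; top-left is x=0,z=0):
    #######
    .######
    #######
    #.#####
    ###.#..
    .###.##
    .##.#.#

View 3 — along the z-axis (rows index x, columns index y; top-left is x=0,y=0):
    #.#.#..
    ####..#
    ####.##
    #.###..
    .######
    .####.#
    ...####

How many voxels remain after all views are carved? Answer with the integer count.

full grid |V| = 343
V1 x: intersect with YZ mask (28 set) -- 196 left
V2 y: intersect with XZ mask (39 set) -- 153 left
V3 z: intersect with XY mask (33 set) -- 95 left

|visual hull| = 95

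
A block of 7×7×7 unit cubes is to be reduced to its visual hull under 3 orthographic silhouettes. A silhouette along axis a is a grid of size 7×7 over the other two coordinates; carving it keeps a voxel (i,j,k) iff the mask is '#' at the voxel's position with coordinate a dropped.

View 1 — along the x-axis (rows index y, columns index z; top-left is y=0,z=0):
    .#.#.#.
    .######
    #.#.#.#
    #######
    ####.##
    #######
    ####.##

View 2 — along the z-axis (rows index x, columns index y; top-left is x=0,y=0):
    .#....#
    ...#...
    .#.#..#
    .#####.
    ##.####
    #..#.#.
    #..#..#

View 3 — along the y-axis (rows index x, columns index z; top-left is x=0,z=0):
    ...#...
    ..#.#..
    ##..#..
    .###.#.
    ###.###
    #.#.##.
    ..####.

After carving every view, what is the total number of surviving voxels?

before carving: 343 voxels (7×7×7)
V1 x: intersect with YZ mask (39 set) -- 273 left
V2 z: intersect with XY mask (23 set) -- 136 left
V3 y: intersect with XZ mask (24 set) -- 75 left

|visual hull| = 75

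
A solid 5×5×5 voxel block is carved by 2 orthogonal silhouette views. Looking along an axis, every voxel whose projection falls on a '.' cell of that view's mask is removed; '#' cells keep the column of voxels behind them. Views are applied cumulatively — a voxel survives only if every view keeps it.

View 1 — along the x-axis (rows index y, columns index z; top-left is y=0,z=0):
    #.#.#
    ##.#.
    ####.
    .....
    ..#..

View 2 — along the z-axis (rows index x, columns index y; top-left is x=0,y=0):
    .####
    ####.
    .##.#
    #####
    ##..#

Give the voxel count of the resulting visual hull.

remaining voxels: 44

start: 5×5×5 = 125 voxels
after view 1 [x-axis, 11 of 25 cells solid] → remaining = 55
after view 2 [z-axis, 19 of 25 cells solid] → remaining = 44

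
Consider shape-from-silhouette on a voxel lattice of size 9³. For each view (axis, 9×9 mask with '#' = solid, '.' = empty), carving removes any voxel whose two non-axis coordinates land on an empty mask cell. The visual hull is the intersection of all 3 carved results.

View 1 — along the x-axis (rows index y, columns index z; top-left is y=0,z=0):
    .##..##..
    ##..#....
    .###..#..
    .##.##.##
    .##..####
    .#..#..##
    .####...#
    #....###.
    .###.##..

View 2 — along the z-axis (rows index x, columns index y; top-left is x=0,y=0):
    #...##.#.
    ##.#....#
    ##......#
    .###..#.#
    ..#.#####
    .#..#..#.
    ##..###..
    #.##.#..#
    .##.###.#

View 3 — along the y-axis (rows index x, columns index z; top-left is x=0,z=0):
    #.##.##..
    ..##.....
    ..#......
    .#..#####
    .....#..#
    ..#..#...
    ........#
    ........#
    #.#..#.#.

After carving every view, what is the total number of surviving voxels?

before carving: 729 voxels (9×9×9)
carve view 1 (along x, YZ-mask fill 41/81): 369 voxels remain
carve view 2 (along z, XY-mask fill 41/81): 184 voxels remain
carve view 3 (along y, XZ-mask fill 24/81): 53 voxels remain

voxel count = 53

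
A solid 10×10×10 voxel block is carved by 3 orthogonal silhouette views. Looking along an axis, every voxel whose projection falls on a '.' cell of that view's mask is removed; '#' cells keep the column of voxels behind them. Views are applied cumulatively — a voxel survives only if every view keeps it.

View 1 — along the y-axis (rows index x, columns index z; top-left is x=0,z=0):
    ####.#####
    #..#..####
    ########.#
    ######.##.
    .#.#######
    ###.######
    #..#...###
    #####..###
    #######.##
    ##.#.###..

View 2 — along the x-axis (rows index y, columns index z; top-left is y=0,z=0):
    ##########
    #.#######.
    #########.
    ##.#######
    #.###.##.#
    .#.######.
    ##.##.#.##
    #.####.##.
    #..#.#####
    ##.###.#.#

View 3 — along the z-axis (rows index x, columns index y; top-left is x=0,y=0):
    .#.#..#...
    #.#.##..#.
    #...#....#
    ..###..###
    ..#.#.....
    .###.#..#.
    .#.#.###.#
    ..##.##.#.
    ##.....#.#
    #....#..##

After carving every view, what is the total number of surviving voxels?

start: 10×10×10 = 1000 voxels
after view 1 [y-axis, 77 of 100 cells solid] → remaining = 770
after view 2 [x-axis, 78 of 100 cells solid] → remaining = 608
after view 3 [z-axis, 43 of 100 cells solid] → remaining = 258

|visual hull| = 258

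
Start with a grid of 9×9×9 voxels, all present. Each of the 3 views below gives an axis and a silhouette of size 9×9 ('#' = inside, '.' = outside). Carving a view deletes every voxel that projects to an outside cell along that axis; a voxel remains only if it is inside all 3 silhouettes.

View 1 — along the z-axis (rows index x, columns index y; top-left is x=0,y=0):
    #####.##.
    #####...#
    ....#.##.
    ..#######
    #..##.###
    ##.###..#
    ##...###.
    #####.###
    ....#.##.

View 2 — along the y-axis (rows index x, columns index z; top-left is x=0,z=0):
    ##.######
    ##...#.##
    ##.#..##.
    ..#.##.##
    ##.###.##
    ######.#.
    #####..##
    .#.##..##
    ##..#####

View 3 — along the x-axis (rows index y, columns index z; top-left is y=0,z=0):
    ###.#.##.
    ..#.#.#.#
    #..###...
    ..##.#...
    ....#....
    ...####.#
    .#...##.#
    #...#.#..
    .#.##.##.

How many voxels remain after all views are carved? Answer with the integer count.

121 voxels

full grid |V| = 729
[1] z-view keeps 51 columns → grid now 459
[2] y-view keeps 56 columns → grid now 316
[3] x-view keeps 35 columns → grid now 121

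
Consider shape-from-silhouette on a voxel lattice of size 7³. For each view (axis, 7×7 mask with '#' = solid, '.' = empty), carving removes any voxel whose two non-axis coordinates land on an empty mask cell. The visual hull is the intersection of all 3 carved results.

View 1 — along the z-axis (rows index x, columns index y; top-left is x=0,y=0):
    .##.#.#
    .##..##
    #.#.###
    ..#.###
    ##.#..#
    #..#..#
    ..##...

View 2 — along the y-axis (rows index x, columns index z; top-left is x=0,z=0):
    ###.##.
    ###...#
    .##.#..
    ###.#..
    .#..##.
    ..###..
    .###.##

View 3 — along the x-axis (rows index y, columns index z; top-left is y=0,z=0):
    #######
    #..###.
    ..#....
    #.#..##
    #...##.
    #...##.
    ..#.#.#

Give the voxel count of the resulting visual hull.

|visual hull| = 46

before carving: 343 voxels (7×7×7)
  1. axis=2 (XY plane), |mask|=26  ⇒  voxels=182
  2. axis=1 (XZ plane), |mask|=27  ⇒  voxels=98
  3. axis=0 (YZ plane), |mask|=25  ⇒  voxels=46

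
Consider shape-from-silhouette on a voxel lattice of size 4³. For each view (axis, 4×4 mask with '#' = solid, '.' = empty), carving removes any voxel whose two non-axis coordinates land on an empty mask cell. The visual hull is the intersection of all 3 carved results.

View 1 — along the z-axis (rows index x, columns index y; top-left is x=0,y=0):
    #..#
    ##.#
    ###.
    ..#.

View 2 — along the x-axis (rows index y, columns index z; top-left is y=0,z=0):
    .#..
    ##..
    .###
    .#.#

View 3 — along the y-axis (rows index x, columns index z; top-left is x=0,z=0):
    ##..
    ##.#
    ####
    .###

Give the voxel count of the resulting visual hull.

initial block: 4^3 = 64
V1 z: intersect with XY mask (9 set) -- 36 left
V2 x: intersect with YZ mask (8 set) -- 17 left
V3 y: intersect with XZ mask (12 set) -- 16 left

voxel count = 16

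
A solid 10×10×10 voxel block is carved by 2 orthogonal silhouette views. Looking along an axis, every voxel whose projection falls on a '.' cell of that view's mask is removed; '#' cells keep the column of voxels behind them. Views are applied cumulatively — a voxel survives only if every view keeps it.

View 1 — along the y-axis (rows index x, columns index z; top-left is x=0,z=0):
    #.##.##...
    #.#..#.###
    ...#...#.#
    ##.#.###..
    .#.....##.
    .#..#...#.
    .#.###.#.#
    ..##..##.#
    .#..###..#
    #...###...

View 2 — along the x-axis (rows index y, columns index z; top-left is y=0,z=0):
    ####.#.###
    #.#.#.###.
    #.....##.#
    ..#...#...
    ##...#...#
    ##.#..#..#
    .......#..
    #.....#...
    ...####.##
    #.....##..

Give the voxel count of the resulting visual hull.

remaining voxels: 192

full grid |V| = 1000
step 1: project along y, AND mask (46/100) → |grid| = 460
step 2: project along x, AND mask (41/100) → |grid| = 192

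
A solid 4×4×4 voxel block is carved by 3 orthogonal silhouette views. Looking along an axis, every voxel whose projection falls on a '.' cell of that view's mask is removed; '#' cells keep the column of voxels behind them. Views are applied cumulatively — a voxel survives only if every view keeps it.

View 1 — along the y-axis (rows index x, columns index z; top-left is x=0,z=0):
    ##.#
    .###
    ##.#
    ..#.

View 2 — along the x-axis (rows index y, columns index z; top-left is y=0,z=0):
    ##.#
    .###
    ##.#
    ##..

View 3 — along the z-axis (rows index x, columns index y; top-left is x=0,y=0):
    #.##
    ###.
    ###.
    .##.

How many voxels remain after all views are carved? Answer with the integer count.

initial block: 4^3 = 64
after view 1 [y-axis, 10 of 16 cells solid] → remaining = 40
after view 2 [x-axis, 11 of 16 cells solid] → remaining = 29
after view 3 [z-axis, 11 of 16 cells solid] → remaining = 24

24 voxels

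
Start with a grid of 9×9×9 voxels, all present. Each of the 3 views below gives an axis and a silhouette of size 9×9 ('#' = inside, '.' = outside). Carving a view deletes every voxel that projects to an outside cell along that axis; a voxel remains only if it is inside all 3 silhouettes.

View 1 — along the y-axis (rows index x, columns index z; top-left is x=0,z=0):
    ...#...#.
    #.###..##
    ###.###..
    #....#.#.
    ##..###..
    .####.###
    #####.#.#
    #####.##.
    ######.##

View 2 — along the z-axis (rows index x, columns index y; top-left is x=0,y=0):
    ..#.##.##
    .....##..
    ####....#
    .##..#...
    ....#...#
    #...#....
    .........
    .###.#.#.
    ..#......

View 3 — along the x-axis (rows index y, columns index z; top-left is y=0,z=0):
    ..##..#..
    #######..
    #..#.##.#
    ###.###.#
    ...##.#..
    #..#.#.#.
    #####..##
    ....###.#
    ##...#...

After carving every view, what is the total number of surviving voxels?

start: 9×9×9 = 729 voxels
step 1: project along y, AND mask (51/81) → |grid| = 459
step 2: project along z, AND mask (25/81) → |grid| = 128
step 3: project along x, AND mask (43/81) → |grid| = 74

74 voxels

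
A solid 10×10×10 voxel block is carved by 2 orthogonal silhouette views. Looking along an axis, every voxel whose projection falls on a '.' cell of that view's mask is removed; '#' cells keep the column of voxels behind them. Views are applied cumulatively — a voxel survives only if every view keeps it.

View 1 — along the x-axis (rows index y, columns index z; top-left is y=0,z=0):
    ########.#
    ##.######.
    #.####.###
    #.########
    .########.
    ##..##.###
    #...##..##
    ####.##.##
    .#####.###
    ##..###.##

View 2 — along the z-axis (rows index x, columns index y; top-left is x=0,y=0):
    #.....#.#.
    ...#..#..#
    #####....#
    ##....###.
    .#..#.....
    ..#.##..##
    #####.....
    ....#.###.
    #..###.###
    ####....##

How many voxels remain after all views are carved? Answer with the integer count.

|visual hull| = 360

start: 10×10×10 = 1000 voxels
  1. axis=0 (YZ plane), |mask|=77  ⇒  voxels=770
  2. axis=2 (XY plane), |mask|=46  ⇒  voxels=360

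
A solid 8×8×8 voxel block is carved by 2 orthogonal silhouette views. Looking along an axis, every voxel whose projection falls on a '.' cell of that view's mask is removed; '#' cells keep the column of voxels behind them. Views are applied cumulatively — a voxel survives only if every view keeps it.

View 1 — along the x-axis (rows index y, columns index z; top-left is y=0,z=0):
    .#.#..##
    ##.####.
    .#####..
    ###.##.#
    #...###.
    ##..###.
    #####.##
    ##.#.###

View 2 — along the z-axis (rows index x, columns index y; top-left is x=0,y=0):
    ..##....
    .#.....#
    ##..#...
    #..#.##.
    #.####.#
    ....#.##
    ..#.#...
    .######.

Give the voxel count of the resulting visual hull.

remaining voxels: 148

before carving: 512 voxels (8×8×8)
  1. axis=0 (YZ plane), |mask|=43  ⇒  voxels=344
  2. axis=2 (XY plane), |mask|=28  ⇒  voxels=148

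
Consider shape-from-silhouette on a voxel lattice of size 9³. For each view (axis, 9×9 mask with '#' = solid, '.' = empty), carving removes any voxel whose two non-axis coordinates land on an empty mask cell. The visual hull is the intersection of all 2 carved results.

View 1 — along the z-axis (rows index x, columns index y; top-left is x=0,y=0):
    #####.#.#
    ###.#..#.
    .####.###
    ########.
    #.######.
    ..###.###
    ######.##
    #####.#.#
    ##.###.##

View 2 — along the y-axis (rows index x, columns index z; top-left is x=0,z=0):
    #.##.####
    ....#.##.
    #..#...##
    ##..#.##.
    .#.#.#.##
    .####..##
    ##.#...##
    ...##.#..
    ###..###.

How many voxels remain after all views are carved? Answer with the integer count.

remaining voxels: 306

initial block: 9^3 = 729
carve view 1 (along z, XY-mask fill 62/81): 558 voxels remain
carve view 2 (along y, XZ-mask fill 44/81): 306 voxels remain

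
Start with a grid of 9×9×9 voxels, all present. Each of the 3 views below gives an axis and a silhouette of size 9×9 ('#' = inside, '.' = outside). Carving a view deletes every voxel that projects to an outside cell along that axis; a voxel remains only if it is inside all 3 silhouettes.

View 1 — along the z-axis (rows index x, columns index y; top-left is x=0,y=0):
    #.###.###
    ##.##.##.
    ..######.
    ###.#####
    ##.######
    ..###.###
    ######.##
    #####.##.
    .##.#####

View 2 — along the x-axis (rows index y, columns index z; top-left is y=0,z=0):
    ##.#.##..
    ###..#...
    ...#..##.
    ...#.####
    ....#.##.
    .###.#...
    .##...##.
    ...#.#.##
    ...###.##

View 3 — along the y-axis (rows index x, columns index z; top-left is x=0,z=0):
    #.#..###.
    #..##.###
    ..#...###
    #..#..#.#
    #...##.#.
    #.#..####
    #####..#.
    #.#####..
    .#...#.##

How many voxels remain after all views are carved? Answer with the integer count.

143 voxels

start: 9×9×9 = 729 voxels
carve view 1 (along z, XY-mask fill 63/81): 567 voxels remain
carve view 2 (along x, YZ-mask fill 37/81): 255 voxels remain
carve view 3 (along y, XZ-mask fill 45/81): 143 voxels remain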